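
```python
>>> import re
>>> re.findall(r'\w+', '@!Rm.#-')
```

['Rm']

No capturing groups, so `findall` returns the 1 full match string.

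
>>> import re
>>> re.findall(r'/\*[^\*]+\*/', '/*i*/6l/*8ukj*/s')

Since nothing is captured, `findall` lists the 2 matched substrings directly.

['/*i*/', '/*8ukj*/']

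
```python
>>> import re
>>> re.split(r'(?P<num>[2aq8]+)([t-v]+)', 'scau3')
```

With a capturing group present, the delimiter's captured portion is kept in the result list.

['sc', 'a', 'u', '3']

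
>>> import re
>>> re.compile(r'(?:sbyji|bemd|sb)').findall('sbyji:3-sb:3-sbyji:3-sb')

['sbyji', 'sb', 'sbyji', 'sb']

`|` is ordered: at each position the engine commits to the first alternative that works.
Scanning left to right: at [0:5] → 'sbyji'; at [8:10] → 'sb'; at [13:18] → 'sbyji'; at [21:23] → 'sb'.
With no groups in the pattern, `findall` gives back each whole match — 4 here.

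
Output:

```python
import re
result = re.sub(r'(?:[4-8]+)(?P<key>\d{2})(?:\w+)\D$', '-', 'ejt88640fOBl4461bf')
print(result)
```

Every occurrence is swapped for '-'.

ejt-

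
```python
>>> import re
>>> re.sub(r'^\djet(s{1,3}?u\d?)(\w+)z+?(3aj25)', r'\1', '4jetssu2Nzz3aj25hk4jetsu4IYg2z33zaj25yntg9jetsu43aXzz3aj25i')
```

'ssu2i'

This matches anchored at the start of the string; then a digit, then the literal 'jet'; then 1 to 3 of the literal 's' (lazy), then the literal 'u', then optionally a digit (captured); then one or more of a word character (captured); then one or more of a literal 'z' (lazy); then the literal '3a', then the literal 'j25' (captured).
Matches: at [0:58] → '4jetssu2Nzz3aj25hk4jetsu4IYg2z33zaj25yntg9jetsu43aXzz3aj25'.
Each match is replaced using the text its own group 1 captured.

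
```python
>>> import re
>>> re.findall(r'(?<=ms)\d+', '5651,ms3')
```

The lookaround is zero-width — it requires the adjacent text to match without consuming it, so the asserted text isn't part of the match.
Scanning left to right: at [7:8] → '3'.
`findall` yields the raw match text (1 of them) because the pattern has no groups.

['3']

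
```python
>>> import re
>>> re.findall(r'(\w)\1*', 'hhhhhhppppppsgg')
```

After group 1 captures some text, `\1` only succeeds where that same text appears again.
With a single group, `findall` returns only what that group captured — 4 items.

['h', 'p', 's', 'g']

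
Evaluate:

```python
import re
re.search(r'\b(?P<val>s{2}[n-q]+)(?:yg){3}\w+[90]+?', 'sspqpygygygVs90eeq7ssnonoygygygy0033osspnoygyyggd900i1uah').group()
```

'sspqpygygygVs90eeq7ssnonoygygygy0033osspnoygyyggd900'

This matches a word boundary (`\b`, zero-width); then exactly 2 of the literal 's', then one or more of a character in [n-q] (captured as 'val'); then the literal 'yg' repeated 3 times, then one or more of a word character, then one or more of one of [90] (lazy).
`re.search` scans for the first position where the pattern succeeds.
The match spans [0:52] → 'sspqpygygygVs90eeq7ssnonoygygygy0033osspnoygyyggd900'.
Captured: group 1 = 'sspqp'.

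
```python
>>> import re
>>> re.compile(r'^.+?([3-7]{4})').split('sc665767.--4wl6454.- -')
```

The pattern matches anchored at the start of the string; then one or more of any character (lazy); then exactly 4 of a character in [3-7] (captured).
Matches to split on: at [0:6] → 'sc6657'.
`re.split` interleaves the captured-group text with the surrounding fragments.

['', '6657', '67.--4wl6454.- -']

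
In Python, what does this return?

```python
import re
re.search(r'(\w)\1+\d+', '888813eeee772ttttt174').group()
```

A backreference is literal: `\1` must see the identical characters the first group matched.
`re.search` tries every starting position until one works.
The match spans [0:6] → '888813'.
Captured: group 1 = '8'.

'888813'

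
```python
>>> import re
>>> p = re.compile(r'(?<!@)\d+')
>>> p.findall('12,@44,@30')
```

['12', '4', '0']

`(?!…)`/`(?<!…)` only lets a position through if the neighbouring text does NOT match; no characters are consumed.
Since nothing is captured, `findall` lists the 3 matched substrings directly.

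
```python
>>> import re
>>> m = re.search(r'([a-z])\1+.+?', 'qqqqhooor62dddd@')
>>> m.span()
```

(0, 5)

`\1` is not a pattern — it's the concrete string captured by group 1, re-applied verbatim.
`re.search` tries every starting position until one works.
The match spans [0:5] → 'qqqqh'.
Captured: group 1 = 'q'.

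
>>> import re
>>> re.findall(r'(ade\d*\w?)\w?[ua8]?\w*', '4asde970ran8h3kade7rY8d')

['ade7r']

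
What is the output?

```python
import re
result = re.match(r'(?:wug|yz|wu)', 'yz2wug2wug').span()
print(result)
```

(0, 2)

`re.match` won't scan ahead — the pattern has to work from the very first character.
The match spans [0:2] → 'yz'.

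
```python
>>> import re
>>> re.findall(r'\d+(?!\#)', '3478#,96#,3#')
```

['347', '9']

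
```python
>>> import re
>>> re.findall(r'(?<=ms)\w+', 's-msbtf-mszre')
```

The lookaround is zero-width — it requires the adjacent text to match without consuming it, so the asserted text isn't part of the match.
Scanning left to right: at [4:7] → 'btf'; at [10:13] → 'zre'.
`findall` yields the raw match text (2 of them) because the pattern has no groups.

['btf', 'zre']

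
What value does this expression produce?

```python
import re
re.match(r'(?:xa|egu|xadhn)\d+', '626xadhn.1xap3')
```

None

With `match`, the pattern is implicitly anchored at the beginning.
Here the pattern fails at index 0, so the call returns None.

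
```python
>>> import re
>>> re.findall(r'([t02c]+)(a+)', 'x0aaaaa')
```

[('0', 'aaaaa')]

Pattern: one or more of one of [t02c] (captured); then one or more of a literal 'a' (captured).
With 2 capturing groups, `findall` returns a 2-tuple per match.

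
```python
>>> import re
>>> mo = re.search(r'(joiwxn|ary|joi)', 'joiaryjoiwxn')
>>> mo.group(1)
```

'joi'

`re.search` tries every starting position until one works.
The match spans [0:3] → 'joi'.
Captured: group 1 = 'joi'.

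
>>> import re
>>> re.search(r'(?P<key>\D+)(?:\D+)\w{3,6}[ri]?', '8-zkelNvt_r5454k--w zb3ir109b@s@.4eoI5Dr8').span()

(1, 16)

This matches one or more of a non-digit (captured as 'key'); then one or more of a non-digit (non-capturing group); then 3 to 6 of a word character, then optionally one of [ri].
The match spans [1:16] → '-zkelNvt_r5454k'.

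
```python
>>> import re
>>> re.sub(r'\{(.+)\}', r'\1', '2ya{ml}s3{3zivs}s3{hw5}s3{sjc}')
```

'2yaml}s3{3zivs}s3{hw5}s3{sjc'

The replacement refers to a captured group, so each match is rewritten using its own captured text.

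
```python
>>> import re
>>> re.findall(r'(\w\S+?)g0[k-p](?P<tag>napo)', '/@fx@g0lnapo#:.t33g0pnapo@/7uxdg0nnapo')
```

[('fx@', 'napo'), ('t33', 'napo'), ('7uxd', 'napo')]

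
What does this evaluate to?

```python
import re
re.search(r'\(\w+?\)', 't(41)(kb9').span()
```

(1, 5)

The match spans [1:5] → '(41)'.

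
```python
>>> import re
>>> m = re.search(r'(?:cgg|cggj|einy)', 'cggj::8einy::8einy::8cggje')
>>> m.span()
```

Alternation isn't longest-match — the leftmost alternative that fits at this position is chosen.
The match spans [0:3] → 'cgg'.

(0, 3)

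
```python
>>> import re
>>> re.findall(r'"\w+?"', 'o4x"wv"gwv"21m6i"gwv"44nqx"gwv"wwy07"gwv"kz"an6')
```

['"wv"', '"21m6i"', '"44nqx"', '"wwy07"', '"kz"']

Scanning left to right: at [3:7] → '"wv"'; at [10:17] → '"21m6i"'; at [20:27] → '"44nqx"'; at [30:37] → '"wwy07"'; at [40:44] → '"kz"'.
No capturing groups, so `findall` returns the 5 full match strings.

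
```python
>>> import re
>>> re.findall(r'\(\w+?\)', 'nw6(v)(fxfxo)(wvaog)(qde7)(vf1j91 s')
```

['(v)', '(fxfxo)', '(wvaog)', '(qde7)']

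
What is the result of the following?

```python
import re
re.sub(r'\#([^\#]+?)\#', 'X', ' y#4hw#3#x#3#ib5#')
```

' yX3X3X'

Matches: at [2:7] → '#4hw#'; at [8:11] → '#x#'; at [12:17] → '#ib5#'.
Every occurrence is swapped for 'X'.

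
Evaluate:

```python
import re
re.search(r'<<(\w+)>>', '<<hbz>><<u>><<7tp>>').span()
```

(0, 7)

`re.search` tries every starting position until one works.
The match spans [0:7] → '<<hbz>>'.
Captured: group 1 = 'hbz'.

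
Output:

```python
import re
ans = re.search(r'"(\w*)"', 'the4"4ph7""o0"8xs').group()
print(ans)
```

"4ph7"

`re.search` tries every starting position until one works.
The match spans [4:10] → '"4ph7"'.
Captured: group 1 = '4ph7'.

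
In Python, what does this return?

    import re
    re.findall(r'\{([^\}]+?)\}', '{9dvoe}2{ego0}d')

With a single group, `findall` returns only what that group captured — 2 items.

['9dvoe', 'ego0']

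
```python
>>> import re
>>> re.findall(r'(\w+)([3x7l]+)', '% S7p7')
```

Pattern: one or more of a word character (captured); then one or more of one of [3x7l] (captured).
Walking the string: at [2:6] match 'S7p7', groups = ('S7p', '7').
Multiple groups make `findall` return tuples — one 2-tuple for the one match.

[('S7p', '7')]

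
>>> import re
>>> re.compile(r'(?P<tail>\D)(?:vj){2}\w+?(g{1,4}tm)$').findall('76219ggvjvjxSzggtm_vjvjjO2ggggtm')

[('g', 'ggggtm')]

The pattern matches a non-digit (captured as 'tail'); then the literal 'vj' repeated 2 times, then one or more of a word character (lazy); then 1 to 4 of the literal 'g', then the literal 'tm' (captured); then anchored at the end.
A `+?`/`*?`/`{m,n}?` starts at its minimum and grows only as far as needed for what follows to match.
Walking the string: at [6:32] match 'gvjvjxSzggtm_vjvjjO2ggggtm', groups = ('g', 'ggggtm').
2 groups means the one result is a tuple of 2 captured strings — 1 here.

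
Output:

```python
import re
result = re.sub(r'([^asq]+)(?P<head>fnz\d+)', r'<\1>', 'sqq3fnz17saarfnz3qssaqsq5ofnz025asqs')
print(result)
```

The replacement refers to a captured group, so each match is rewritten using its own captured text.

sqq<3>saa<r>qssaqsq<5o>asqs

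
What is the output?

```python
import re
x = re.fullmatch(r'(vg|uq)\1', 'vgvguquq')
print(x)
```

None

`fullmatch` succeeds only if the pattern covers the string from start to end.
Here there's no way to consume every character, so the call returns None.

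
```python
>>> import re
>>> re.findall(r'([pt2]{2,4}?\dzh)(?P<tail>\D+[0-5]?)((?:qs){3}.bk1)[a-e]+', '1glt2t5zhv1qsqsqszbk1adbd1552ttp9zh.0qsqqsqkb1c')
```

Pattern: 2 to 4 of one of [pt2] (lazy), then a digit, then the literal 'zh' (captured); then one or more of a non-digit, then optionally a character in [0-5] (captured as 'tail'); then the literal 'qs' repeated 3 times, then any character, then the literal 'bk1' (captured); then one or more of a character in [a-e].
Scanning left to right: at [3:25] match 't2t5zhv1qsqsqszbk1adbd', groups = ('t2t5zh', 'v1', 'qsqsqszbk1').
With 3 capturing groups, `findall` returns a 3-tuple per match.

[('t2t5zh', 'v1', 'qsqsqszbk1')]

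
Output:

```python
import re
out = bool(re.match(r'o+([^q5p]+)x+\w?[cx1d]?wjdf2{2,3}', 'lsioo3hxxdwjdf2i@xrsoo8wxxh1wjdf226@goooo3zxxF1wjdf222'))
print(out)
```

False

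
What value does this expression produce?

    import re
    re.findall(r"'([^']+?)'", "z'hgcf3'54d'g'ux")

['hgcf3', 'g']

`findall` collects group 1 from each match (2 total).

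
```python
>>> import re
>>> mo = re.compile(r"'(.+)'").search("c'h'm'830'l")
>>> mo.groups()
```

("h'm'830",)

`re.search` scans for the first position where the pattern succeeds.
The match spans [1:10] → "'h'm'830'".
Captured: group 1 = "h'm'830".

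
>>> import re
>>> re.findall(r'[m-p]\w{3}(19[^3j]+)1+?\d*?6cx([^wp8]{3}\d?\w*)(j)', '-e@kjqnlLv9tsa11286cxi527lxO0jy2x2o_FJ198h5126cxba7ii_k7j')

`findall` packs the 3 group values into a tuple for every match.

[('198h5', 'ba7ii_k7', 'j')]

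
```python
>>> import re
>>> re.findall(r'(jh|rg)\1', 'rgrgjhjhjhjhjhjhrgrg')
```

['rg', 'jh', 'jh', 'jh', 'rg']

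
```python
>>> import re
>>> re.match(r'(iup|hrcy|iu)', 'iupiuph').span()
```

`re.match` won't scan ahead — the pattern has to work from the very first character.
The match spans [0:3] → 'iup'.

(0, 3)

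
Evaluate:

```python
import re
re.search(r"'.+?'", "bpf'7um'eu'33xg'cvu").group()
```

Because the quantifier is non-greedy, it stops expanding at the earliest point where the rest of the pattern can succeed.
The match spans [3:8] → "'7um'".

"'7um'"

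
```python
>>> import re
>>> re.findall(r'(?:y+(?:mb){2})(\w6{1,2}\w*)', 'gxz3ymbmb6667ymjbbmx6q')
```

['6667ymjbbmx6q']

This matches one or more of the literal 'y', then the literal 'mb' repeated 2 times (non-capturing group); then a word character, then 1 to 2 of a literal '6', then zero or more of a word character (captured).
Matches: at [4:22] match 'ymbmb6667ymjbbmx6q', group 1 = '6667ymjbbmx6q'.
Because there's exactly one group, `findall` drops the full match and keeps group 1 from the one hit.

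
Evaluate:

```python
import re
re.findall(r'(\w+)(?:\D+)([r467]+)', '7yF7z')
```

Pattern: one or more of a word character (captured); then one or more of a non-digit (non-capturing group); then one or more of one of [r467] (captured).
Matches: at [0:4] match '7yF7', groups = ('7y', '7').
`findall` packs the 2 group values into a tuple for every match.

[('7y', '7')]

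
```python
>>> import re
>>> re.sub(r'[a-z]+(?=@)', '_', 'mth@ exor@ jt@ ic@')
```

'_@ _@ _@ _@'

Because the assertion is zero-width, the text it checks is not consumed and won't appear in the result.
Each match is replaced by '_'.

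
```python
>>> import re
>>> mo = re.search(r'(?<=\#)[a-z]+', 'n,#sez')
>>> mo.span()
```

(3, 6)

Because the assertion is zero-width, the text it checks is not consumed and won't appear in the result.
The match spans [3:6] → 'sez'.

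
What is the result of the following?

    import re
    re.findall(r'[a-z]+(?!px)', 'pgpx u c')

['pgpx', 'u', 'c']

The negative lookahead/lookbehind blocks any match where the forbidden context is present.
No capturing groups, so `findall` returns the 3 full match strings.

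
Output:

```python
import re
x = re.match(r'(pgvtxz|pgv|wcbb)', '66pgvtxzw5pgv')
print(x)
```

`match` is anchored at position 0; if the pattern doesn't fit there, it returns None.
Here the pattern fails at index 0, so the call returns None.

None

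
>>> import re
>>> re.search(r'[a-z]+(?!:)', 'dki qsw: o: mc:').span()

(0, 3)

`(?!…)`/`(?<!…)` only lets a position through if the neighbouring text does NOT match; no characters are consumed.
`search` walks the string left to right and returns the first match it finds.
The match spans [0:3] → 'dki'.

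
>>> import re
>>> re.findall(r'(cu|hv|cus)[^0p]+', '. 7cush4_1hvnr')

`|` is ordered: at each position the engine commits to the first alternative that works.
Walking the string: at [3:14] match 'cush4_1hvnr', group 1 = 'cu'.
With a single group, `findall` returns only what that group captured — 1 item.

['cu']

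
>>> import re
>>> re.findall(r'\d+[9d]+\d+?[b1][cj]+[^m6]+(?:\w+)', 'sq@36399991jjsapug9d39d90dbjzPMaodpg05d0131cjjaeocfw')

The pattern matches one or more of a digit, then one or more of one of [9d]; then one or more of a digit (lazy), then one of [b1], then one or more of one of [cj]; then one or more of any character except [m6]; then one or more of a word character (non-capturing group).
Walking the string: at [3:52] → '36399991jjsapug9d39d90dbjzPMaodpg05d0131cjjaeocfw'.
No capturing groups, so `findall` returns the 1 full match string.

['36399991jjsapug9d39d90dbjzPMaodpg05d0131cjjaeocfw']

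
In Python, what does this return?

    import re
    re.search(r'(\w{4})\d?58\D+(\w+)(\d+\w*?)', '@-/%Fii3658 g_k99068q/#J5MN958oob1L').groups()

('Fii3', '9906', '8')

This matches exactly 4 of a word character (captured); then optionally a digit, then the literal '58', then one or more of a non-digit; then one or more of a word character (captured); then one or more of a digit, then zero or more of a word character (lazy) (captured).
`re.search` tries every starting position until one works.
The match spans [4:20] → 'Fii3658 g_k99068'.
Captured: group 1 = 'Fii3', group 2 = '9906', group 3 = '8'.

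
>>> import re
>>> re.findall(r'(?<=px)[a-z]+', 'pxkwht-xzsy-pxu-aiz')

The lookaround is zero-width — it requires the adjacent text to match without consuming it, so the asserted text isn't part of the match.
Since nothing is captured, `findall` lists the 2 matched substrings directly.

['kwht', 'u']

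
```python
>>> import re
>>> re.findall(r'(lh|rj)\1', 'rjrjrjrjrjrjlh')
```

`\1` has to match the exact text group 1 already captured.
Scanning left to right: at [0:4] match 'rjrj', group 1 = 'rj'; at [4:8] match 'rjrj', group 1 = 'rj'; at [8:12] match 'rjrj', group 1 = 'rj'.
Because there's exactly one group, `findall` drops the full match and keeps group 1 from each hit.

['rj', 'rj', 'rj']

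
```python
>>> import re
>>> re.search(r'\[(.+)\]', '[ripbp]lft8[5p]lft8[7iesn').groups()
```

The match spans [0:15] → '[ripbp]lft8[5p]'.
Captured: group 1 = 'ripbp]lft8[5p'.

('ripbp]lft8[5p',)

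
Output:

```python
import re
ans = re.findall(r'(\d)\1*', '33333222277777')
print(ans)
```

After group 1 captures some text, `\1` only succeeds where that same text appears again.
Scanning left to right: at [0:5] match '33333', group 1 = '3'; at [5:9] match '2222', group 1 = '2'; at [9:14] match '77777', group 1 = '7'.
`findall` collects group 1 from each match (3 total).

['3', '2', '7']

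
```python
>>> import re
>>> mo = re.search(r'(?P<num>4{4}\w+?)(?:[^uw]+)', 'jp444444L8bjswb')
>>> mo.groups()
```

The match spans [2:13] → '444444L8bjs'.
Captured: group 1 = '44444'.

('44444',)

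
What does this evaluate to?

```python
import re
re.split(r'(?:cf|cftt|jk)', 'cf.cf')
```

['', '.', '']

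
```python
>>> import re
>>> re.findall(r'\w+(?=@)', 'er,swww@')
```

Lookahead/lookbehind check context without consuming it, so the matched span excludes the asserted characters.
Scanning left to right: at [3:7] → 'swww'.
With no groups in the pattern, `findall` gives back each whole match — 1 here.

['swww']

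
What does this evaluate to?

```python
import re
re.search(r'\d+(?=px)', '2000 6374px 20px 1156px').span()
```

Because the assertion is zero-width, the text it checks is not consumed and won't appear in the result.
The match spans [5:9] → '6374'.

(5, 9)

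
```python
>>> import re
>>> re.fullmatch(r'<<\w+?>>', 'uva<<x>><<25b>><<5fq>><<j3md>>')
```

None

`fullmatch` succeeds only if the pattern covers the string from start to end.
Here there's no way to consume every character, so the call returns None.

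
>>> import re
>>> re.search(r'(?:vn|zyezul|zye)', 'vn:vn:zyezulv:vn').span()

(0, 2)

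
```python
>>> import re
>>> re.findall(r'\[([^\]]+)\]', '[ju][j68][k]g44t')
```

['ju', 'j68', 'k']

`findall` collects group 1 from each match (3 total).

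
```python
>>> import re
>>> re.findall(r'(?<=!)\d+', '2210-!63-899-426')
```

['63']

Because the assertion is zero-width, the text it checks is not consumed and won't appear in the result.
No capturing groups, so `findall` returns the 1 full match string.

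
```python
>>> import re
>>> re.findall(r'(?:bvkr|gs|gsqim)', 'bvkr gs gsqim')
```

['bvkr', 'gs', 'gs']

Alternation tries branches left to right and keeps the first one that lets the overall match succeed at that position.
Scanning left to right: at [0:4] → 'bvkr'; at [5:7] → 'gs'; at [8:10] → 'gs'.
No capturing groups, so `findall` returns the 3 full match strings.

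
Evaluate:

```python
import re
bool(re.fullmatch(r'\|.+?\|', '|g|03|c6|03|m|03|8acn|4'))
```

False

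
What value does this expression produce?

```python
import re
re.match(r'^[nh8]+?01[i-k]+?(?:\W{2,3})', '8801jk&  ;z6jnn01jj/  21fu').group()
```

The pattern matches anchored at the start of the string; then one or more of one of [nh8] (lazy), then the literal '01', then one or more of a character in [i-k] (lazy); then 2 to 3 of a non-word character (non-capturing group).
`match` is anchored at position 0; if the pattern doesn't fit there, it returns None.
The match spans [0:9] → '8801jk&  '.

'8801jk&  '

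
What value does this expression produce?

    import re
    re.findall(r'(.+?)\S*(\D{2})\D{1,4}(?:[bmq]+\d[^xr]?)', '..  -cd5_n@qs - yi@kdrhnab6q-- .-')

The `?` after the quantifier makes it lazy — it takes as little as possible before letting the rest of the pattern try.
`findall` packs the 2 group values into a tuple for every match.

[('..  -cd5_n@qs - ', 'hn')]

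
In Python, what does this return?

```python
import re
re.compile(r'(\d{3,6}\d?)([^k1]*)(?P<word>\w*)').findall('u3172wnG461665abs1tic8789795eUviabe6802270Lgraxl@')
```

This matches 3 to 6 of a digit, then optionally a digit (captured); then zero or more of any character except [k1] (captured); then zero or more of a word character (captured as 'word').
Walking the string: at [1:48] match '3172wnG461665abs1tic8789795eUviabe6802270Lgraxl', groups = ('3172', 'wnG46', '1665abs1tic8789795eUviabe6802270Lgraxl').
With 3 capturing groups, `findall` returns a 3-tuple per match.

[('3172', 'wnG46', '1665abs1tic8789795eUviabe6802270Lgraxl')]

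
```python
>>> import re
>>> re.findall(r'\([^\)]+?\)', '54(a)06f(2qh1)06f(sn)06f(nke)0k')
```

With no groups in the pattern, `findall` gives back each whole match — 4 here.

['(a)', '(2qh1)', '(sn)', '(nke)']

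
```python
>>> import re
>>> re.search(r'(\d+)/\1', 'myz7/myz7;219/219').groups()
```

('219',)

The match spans [10:17] → '219/219'.
Captured: group 1 = '219'.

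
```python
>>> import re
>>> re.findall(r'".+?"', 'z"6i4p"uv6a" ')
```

With the lazy modifier that quantifier settles for the fewest repetitions that let the rest of the pattern succeed (the atoms after it are unaffected and can still be greedy).
Walking the string: at [1:7] → '"6i4p"'.
`findall` yields the raw match text (1 of them) because the pattern has no groups.

['"6i4p"']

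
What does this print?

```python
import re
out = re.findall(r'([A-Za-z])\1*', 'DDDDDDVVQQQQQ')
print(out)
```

A backreference is literal: `\1` must see the identical characters the first group matched.
Walking the string: at [0:6] match 'DDDDDD', group 1 = 'D'; at [6:8] match 'VV', group 1 = 'V'; at [8:13] match 'QQQQQ', group 1 = 'Q'.
Because there's exactly one group, `findall` drops the full match and keeps group 1 from each hit.

['D', 'V', 'Q']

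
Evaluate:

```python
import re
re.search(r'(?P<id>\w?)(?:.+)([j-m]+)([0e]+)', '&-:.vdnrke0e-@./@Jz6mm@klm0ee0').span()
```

The match spans [0:30] → '&-:.vdnrke0e-@./@Jz6mm@klm0ee0'.

(0, 30)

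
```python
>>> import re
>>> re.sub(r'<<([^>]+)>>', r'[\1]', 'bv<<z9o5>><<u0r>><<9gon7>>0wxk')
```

The replacement refers to a captured group, so each match is rewritten using its own captured text.

'bv[z9o5][u0r][9gon7]0wxk'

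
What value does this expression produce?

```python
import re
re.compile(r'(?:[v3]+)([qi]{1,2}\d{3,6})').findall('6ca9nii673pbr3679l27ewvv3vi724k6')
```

Pattern: one or more of one of [v3] (non-capturing group); then 1 to 2 of one of [qi], then 3 to 6 of a digit (captured).
Walking the string: at [22:30] match 'vv3vi724', group 1 = 'i724'.
One capturing group, so `findall` returns just the captured substring from the one match — 1 in all.

['i724']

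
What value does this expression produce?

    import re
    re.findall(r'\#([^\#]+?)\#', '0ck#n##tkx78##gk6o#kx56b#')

['n', 'tkx78', 'gk6o']

With a single group, `findall` returns only what that group captured — 3 items.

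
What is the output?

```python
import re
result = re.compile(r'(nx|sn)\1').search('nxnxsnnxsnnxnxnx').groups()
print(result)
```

('nx',)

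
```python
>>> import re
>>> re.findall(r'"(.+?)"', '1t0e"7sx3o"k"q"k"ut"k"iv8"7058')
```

['7sx3o', 'q', 'ut', 'iv8']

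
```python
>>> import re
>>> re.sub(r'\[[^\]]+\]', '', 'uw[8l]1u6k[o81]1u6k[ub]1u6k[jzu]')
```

`sub` substitutes '' at each match site.

'uw1u6k1u6k1u6k'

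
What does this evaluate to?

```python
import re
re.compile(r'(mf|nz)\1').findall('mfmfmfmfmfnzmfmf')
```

The backreference `\1` re-matches whatever the first group consumed, character for character.
Walking the string: at [0:4] match 'mfmf', group 1 = 'mf'; at [4:8] match 'mfmf', group 1 = 'mf'; at [12:16] match 'mfmf', group 1 = 'mf'.
Because there's exactly one group, `findall` drops the full match and keeps group 1 from each hit.

['mf', 'mf', 'mf']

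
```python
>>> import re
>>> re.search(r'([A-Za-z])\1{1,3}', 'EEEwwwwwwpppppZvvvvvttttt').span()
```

(0, 3)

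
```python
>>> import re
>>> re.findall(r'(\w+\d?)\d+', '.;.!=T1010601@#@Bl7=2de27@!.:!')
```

Pattern: one or more of a word character, then optionally a digit (captured); then one or more of a digit.
Because there's exactly one group, `findall` drops the full match and keeps group 1 from each hit.

['T101060', 'Bl', '2de2']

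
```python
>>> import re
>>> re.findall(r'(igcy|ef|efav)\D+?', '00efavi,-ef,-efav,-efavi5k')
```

`|` is ordered: at each position the engine commits to the first alternative that works.
With a single group, `findall` returns only what that group captured — 4 items.

['ef', 'ef', 'ef', 'ef']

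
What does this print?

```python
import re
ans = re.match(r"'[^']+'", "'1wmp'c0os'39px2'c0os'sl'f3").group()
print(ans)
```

`re.match` only tries the pattern at the start of the string.
The match spans [0:6] → "'1wmp'".

'1wmp'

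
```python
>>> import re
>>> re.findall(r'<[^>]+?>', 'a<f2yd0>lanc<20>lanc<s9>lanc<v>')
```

Matches: at [1:8] → '<f2yd0>'; at [12:16] → '<20>'; at [20:24] → '<s9>'; at [28:31] → '<v>'.
No capturing groups, so `findall` returns the 4 full match strings.

['<f2yd0>', '<20>', '<s9>', '<v>']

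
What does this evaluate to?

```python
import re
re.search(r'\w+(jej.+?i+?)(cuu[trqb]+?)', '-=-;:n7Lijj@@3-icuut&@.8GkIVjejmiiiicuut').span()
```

The pattern matches one or more of a word character; then the literal 'jej', then one or more of any character (lazy), then one or more of a literal 'i' (lazy) (captured); then the literal 'cuu', then one or more of one of [trqb] (lazy) (captured).
The match spans [23:40] → '8GkIVjejmiiiicuut'.

(23, 40)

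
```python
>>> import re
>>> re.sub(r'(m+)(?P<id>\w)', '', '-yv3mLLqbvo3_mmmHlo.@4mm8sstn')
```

'-yv3Lqbvo3_lo.@4sstn'

This matches one or more of a literal 'm' (captured); then a word character (captured as 'id').
Matches: at [4:6] → 'mL'; at [13:17] → 'mmmH'; at [22:25] → 'mm8'.
Each match is replaced by ''.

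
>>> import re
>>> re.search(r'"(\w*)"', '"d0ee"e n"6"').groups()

The match spans [0:6] → '"d0ee"'.
Captured: group 1 = 'd0ee'.

('d0ee',)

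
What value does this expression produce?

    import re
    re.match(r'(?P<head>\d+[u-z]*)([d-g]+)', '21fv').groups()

This matches one or more of a digit, then zero or more of a character in [u-z] (captured as 'head'); then one or more of a character in [d-g] (captured).
`match` is anchored at position 0; if the pattern doesn't fit there, it returns None.
The match spans [0:3] → '21f'.
Captured: group 1 = '21', group 2 = 'f'.

('21', 'f')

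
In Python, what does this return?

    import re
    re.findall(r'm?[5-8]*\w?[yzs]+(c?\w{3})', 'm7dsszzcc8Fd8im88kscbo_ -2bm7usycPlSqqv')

['cc8F', 'cbo_', 'cPlS']

`findall` collects group 1 from each match (3 total).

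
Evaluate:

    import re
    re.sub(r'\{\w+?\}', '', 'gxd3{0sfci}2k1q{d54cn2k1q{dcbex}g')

Matches: at [4:11] → '{0sfci}'; at [25:32] → '{dcbex}'.
Each match is replaced by ''.

'gxd32k1q{d54cn2k1qg'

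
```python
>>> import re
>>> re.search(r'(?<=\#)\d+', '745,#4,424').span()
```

(5, 6)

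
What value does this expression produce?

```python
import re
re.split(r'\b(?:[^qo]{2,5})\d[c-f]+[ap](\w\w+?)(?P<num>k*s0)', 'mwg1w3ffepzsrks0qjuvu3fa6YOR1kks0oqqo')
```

['', 'zsr', 'ks0', 'qjuvu3fa6YOR1kks0oqqo']

This matches a word boundary (`\b`, zero-width); then 2 to 5 of any character except [qo] (non-capturing group); then a digit, then one or more of a character in [c-f], then one of [ap]; then a word character, then one or more of a word character (lazy) (captured); then zero or more of the literal 'k', then the literal 's0' (captured as 'num').
Because the quantifier is non-greedy, it stops expanding at the earliest point where the rest of the pattern can succeed.
Matches to split on: at [0:16] → 'mwg1w3ffepzsrks0'.
Because the pattern has a capturing group, `split` also inserts each captured text between the pieces.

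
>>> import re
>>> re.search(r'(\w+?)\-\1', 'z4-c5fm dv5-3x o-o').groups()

The match spans [15:18] → 'o-o'.
Captured: group 1 = 'o'.

('o',)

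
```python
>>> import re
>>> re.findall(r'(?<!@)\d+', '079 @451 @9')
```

`(?!…)`/`(?<!…)` only lets a position through if the neighbouring text does NOT match; no characters are consumed.
No capturing groups, so `findall` returns the 2 full match strings.

['079', '51']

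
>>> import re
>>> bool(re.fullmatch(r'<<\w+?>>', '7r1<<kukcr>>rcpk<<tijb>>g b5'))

For `fullmatch`, every character of the input must be accounted for by the pattern.
Here the string isn't matched end-to-end, so the call returns None, and `bool(None)` is False.

False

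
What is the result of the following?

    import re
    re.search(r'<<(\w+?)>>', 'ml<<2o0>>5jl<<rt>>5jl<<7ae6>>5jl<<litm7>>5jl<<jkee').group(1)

'2o0'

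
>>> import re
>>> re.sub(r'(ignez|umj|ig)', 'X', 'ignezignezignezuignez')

'XXXuX'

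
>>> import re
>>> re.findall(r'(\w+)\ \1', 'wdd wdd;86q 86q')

['wdd', '86q']

The backreference `\1` re-matches whatever the first group consumed, character for character.
`findall` collects group 1 from each match (2 total).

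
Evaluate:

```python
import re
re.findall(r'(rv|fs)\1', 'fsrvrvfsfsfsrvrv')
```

`\1` has to match the exact text group 1 already captured.
Matches: at [2:6] match 'rvrv', group 1 = 'rv'; at [6:10] match 'fsfs', group 1 = 'fs'; at [12:16] match 'rvrv', group 1 = 'rv'.
One capturing group, so `findall` returns just the captured substring from each match — 3 in all.

['rv', 'fs', 'rv']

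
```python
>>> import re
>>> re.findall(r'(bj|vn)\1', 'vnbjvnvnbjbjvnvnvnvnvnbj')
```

['vn', 'bj', 'vn', 'vn']

After group 1 captures some text, `\1` only succeeds where that same text appears again.
With a single group, `findall` returns only what that group captured — 4 items.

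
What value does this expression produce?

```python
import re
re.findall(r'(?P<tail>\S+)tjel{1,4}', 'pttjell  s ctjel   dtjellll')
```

['pt', 'c', 'd']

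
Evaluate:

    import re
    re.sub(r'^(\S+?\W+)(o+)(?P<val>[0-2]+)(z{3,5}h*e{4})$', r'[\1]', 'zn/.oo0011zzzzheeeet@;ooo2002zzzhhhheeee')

The pattern matches anchored at the start of the string; then one or more of a non-whitespace character (lazy), then one or more of a non-word character (captured); then one or more of a literal 'o' (captured); then one or more of a character in [0-2] (captured as 'val'); then 3 to 5 of the literal 'z', then zero or more of the literal 'h', then exactly 4 of a literal 'e' (captured); then anchored at the end.
Matches: at [0:40] → 'zn/.oo0011zzzzheeeet@;ooo2002zzzhhhheeee'.
The replacement refers to a captured group, so each match is rewritten using its own captured text.

'[zn/.oo0011zzzzheeeet@;]'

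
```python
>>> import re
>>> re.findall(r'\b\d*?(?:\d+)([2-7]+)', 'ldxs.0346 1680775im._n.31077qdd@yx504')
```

One capturing group, so `findall` returns just the captured substring from each match — 3 in all.

['6', '5', '7']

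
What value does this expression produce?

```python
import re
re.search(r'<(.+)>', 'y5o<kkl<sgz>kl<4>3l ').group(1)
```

'kkl<sgz>kl<4'

The match spans [3:17] → '<kkl<sgz>kl<4>'.
Captured: group 1 = 'kkl<sgz>kl<4'.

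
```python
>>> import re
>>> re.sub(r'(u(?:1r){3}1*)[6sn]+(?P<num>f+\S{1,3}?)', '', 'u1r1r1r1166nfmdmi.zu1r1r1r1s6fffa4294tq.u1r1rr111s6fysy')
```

'dmi.z4294tq.u1r1rr111s6fysy'

Pattern: the literal 'u', then the literal '1r' repeated 3 times, then zero or more of the literal '1' (captured); then one or more of one of [6sn]; then one or more of the literal 'f', then 1 to 3 of a non-whitespace character (lazy) (captured as 'num').
A non-greedy quantifier consumes as few characters as it can — just enough that the remainder of the pattern still matches from where it stops; whatever follows it matches normally.
Matches: at [0:14] → 'u1r1r1r1166nfm'; at [19:33] → 'u1r1r1r1s6fffa'.
`sub` substitutes '' at each match site.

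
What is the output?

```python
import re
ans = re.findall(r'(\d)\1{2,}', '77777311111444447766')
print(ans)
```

['7', '1', '4']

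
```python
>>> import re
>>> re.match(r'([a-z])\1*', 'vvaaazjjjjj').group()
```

'vv'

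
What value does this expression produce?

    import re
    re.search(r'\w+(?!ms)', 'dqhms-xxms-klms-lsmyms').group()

The negative lookahead/lookbehind blocks any match where the forbidden context is present.
The match spans [0:5] → 'dqhms'.

'dqhms'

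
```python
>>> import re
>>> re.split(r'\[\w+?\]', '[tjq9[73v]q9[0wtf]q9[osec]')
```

Splitting on the pattern gives 4 pieces.

['[tjq9', 'q9', 'q9', '']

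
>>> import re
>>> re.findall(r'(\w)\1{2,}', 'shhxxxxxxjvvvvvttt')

['x', 'v', 't']

`\1` has to match the exact text group 1 already captured.
Scanning left to right: at [3:9] match 'xxxxxx', group 1 = 'x'; at [10:15] match 'vvvvv', group 1 = 'v'; at [15:18] match 'ttt', group 1 = 't'.
One capturing group, so `findall` returns just the captured substring from each match — 3 in all.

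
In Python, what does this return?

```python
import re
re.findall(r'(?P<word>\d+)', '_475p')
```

This matches one or more of a digit (captured as 'word').
One capturing group, so `findall` returns just the captured substring from the one match — 1 in all.

['475']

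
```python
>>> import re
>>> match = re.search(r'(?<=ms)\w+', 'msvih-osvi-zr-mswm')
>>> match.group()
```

'vih'

The positive lookaround only admits positions where the adjacent text matches; those characters stay outside the span.
`re.search` scans for the first position where the pattern succeeds.
The match spans [2:5] → 'vih'.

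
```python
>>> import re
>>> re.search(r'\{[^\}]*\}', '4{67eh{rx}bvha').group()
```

`re.search` tries every starting position until one works.
The match spans [1:10] → '{67eh{rx}'.

'{67eh{rx}'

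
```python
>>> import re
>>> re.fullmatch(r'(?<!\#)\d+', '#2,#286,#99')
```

`(?!…)`/`(?<!…)` only lets a position through if the neighbouring text does NOT match; no characters are consumed.
`re.fullmatch` requires the pattern to consume the entire string.
Here there's no way to consume every character, so the call returns None.

None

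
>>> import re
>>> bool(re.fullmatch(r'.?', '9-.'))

False

The pattern matches optionally any character.
`re.fullmatch` requires the pattern to consume the entire string.
Here the string isn't matched end-to-end, so the call returns None, and `bool(None)` is False.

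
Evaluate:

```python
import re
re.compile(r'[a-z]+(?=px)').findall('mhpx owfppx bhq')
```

['mh', 'owfp']

The lookaround is zero-width — it requires the adjacent text to match without consuming it, so the asserted text isn't part of the match.
Walking the string: at [0:2] → 'mh'; at [5:9] → 'owfp'.
Since nothing is captured, `findall` lists the 2 matched substrings directly.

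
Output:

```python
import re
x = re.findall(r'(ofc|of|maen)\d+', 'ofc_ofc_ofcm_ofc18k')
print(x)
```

Scanning left to right: at [13:18] match 'ofc18', group 1 = 'ofc'.
With a single group, `findall` returns only what that group captured — 1 item.

['ofc']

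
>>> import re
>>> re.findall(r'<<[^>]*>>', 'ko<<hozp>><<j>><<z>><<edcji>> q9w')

Matches: at [2:10] → '<<hozp>>'; at [10:15] → '<<j>>'; at [15:20] → '<<z>>'; at [20:29] → '<<edcji>>'.
No capturing groups, so `findall` returns the 4 full match strings.

['<<hozp>>', '<<j>>', '<<z>>', '<<edcji>>']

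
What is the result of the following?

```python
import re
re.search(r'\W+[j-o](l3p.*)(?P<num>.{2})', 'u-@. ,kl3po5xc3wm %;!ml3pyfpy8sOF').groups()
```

('l3po5xc3wm %;!ml3pyfpy8s', 'OF')

This matches one or more of a non-word character, then a character in [j-o]; then the literal 'l3p', then zero or more of any character (captured); then exactly 2 of any character (captured as 'num').
Unlike `match`, `search` isn't anchored — it looks for the pattern anywhere in the string.
The match spans [1:33] → '-@. ,kl3po5xc3wm %;!ml3pyfpy8sOF'.
Captured: group 1 = 'l3po5xc3wm %;!ml3pyfpy8s', group 2 = 'OF'.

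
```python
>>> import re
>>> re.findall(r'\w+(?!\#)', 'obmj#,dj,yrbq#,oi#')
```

Because the assertion is negative and zero-width, positions next to the forbidden text are skipped.
Scanning left to right: at [0:3] → 'obm'; at [6:8] → 'dj'; at [9:12] → 'yrb'; at [15:16] → 'o'.
`findall` yields the raw match text (4 of them) because the pattern has no groups.

['obm', 'dj', 'yrb', 'o']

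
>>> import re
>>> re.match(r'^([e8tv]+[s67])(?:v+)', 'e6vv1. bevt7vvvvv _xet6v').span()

(0, 4)

The pattern matches anchored at the start of the string; then one or more of one of [e8tv], then one of [s67] (captured); then one or more of a literal 'v' (non-capturing group).
`re.match` only tries the pattern at the start of the string.
The match spans [0:4] → 'e6vv'.
Captured: group 1 = 'e6'.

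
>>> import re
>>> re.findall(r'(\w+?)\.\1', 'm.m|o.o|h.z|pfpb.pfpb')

The backreference `\1` re-matches whatever the first group consumed, character for character.
Scanning left to right: at [0:3] match 'm.m', group 1 = 'm'; at [4:7] match 'o.o', group 1 = 'o'; at [12:21] match 'pfpb.pfpb', group 1 = 'pfpb'.
`findall` collects group 1 from each match (3 total).

['m', 'o', 'pfpb']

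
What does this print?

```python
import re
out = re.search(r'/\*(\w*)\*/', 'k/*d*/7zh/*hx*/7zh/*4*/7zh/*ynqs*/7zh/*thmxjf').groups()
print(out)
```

('d',)

`re.search` scans for the first position where the pattern succeeds.
The match spans [1:6] → '/*d*/'.
Captured: group 1 = 'd'.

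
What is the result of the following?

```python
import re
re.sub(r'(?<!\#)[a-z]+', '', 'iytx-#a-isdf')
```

'-#a-'

The negative lookaround is zero-width — it rules out positions where the adjacent text would match, without consuming anything.
Matches: at [0:4] → 'iytx'; at [8:12] → 'isdf'.
Each match is replaced by ''.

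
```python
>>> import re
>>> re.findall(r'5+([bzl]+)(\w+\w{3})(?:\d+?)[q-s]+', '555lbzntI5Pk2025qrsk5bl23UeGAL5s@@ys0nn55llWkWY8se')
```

This matches one or more of a literal '5'; then one or more of one of [bzl] (captured); then one or more of a word character, then exactly 3 of a word character (captured); then one or more of a digit (lazy) (non-capturing group); then one or more of a character in [q-s].
Scanning left to right: at [0:32] match '555lbzntI5Pk2025qrsk5bl23UeGAL5s', groups = ('lbz', 'ntI5Pk2025qrsk5bl23UeGAL'); at [39:49] match '55llWkWY8s', groups = ('ll', 'WkWY').
2 groups means each result is a tuple of 2 captured strings — 2 here.

[('lbz', 'ntI5Pk2025qrsk5bl23UeGAL'), ('ll', 'WkWY')]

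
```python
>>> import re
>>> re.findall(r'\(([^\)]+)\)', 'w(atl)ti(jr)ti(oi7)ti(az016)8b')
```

`findall` collects group 1 from each match (4 total).

['atl', 'jr', 'oi7', 'az016']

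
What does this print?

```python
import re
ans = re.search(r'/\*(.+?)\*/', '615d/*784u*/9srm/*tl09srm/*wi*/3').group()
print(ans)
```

With the lazy modifier that quantifier settles for the fewest repetitions that let the rest of the pattern succeed (the atoms after it are unaffected and can still be greedy).
Unlike `match`, `search` isn't anchored — it looks for the pattern anywhere in the string.
The match spans [4:12] → '/*784u*/'.
Captured: group 1 = '784u'.

/*784u*/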